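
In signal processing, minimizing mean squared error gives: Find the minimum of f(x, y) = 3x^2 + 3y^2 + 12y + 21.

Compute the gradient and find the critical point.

f(x,y) = 3x^2 + 3y^2 + 12y + 21
df/dx = 6x + (0) = 0  =>  x = 0
df/dy = 6y + (12) = 0  =>  y = -2
f(0, -2) = 3*(0)^2 + 3*(-2)^2 + 12*(-2) + 21 = 9
Hessian is diagonal with entries 6, 6 > 0, so this is a minimum.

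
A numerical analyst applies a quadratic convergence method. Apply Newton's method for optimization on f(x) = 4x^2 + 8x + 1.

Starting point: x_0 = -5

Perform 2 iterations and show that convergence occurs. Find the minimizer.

f(x) = 4x^2 + 8x + 1, f'(x) = 8x + (8), f''(x) = 8
Step 1: f'(-5) = -32, x_1 = -5 - -32/8 = -1
Step 2: f'(-1) = 0, x_2 = -1 (converged)
Newton's method converges in 1 step for quadratics.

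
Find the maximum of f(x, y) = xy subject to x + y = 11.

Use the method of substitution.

Substitute y = 11 - x into f(x,y) = xy:
g(x) = x(11 - x) = 11x - x^2
g'(x) = 11 - 2x = 0  =>  x = 11/2
y = 11 - 11/2 = 11/2
Maximum value = (11/2) * (11/2) = 121/4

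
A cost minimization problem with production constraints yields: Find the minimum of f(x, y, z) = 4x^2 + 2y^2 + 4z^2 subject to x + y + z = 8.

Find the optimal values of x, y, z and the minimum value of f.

Using Lagrange multipliers on f = 4x^2 + 2y^2 + 4z^2 with constraint x + y + z = 8:
Conditions: 2*4*x = lambda, 2*2*y = lambda, 2*4*z = lambda
So x = lambda/8, y = lambda/4, z = lambda/8
Substituting into constraint: lambda * (1/2) = 8
lambda = 16
x = 2, y = 4, z = 2
Minimum value = 64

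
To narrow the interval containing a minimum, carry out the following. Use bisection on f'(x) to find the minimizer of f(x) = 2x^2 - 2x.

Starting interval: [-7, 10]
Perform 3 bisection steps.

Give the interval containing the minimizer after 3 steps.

Finding critical point of f(x) = 2x^2 - 2x using bisection on f'(x) = 4x + -2.
f'(x) = 0 when x = 1/2.
Starting interval: [-7, 10]
Step 1: mid = 3/2, f'(mid) = 4, new interval = [-7, 3/2]
Step 2: mid = -11/4, f'(mid) = -13, new interval = [-11/4, 3/2]
Step 3: mid = -5/8, f'(mid) = -9/2, new interval = [-5/8, 3/2]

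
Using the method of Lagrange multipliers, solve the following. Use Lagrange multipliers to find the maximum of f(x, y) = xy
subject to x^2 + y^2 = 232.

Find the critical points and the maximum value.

Lagrange conditions: y = 2*lambda*x and x = 2*lambda*y
If x = 0 then y = 0, violating the constraint, so x, y != 0.
Dividing: y/x = x/y => x^2 = y^2 => y = x or y = -x
Constraint: 2x^2 = 232 => x^2 = 116 => x = +/-sqrt(116)
Critical points: (sqrt(116), sqrt(116)), (-sqrt(116), -sqrt(116)), (sqrt(116), -sqrt(116)), (-sqrt(116), sqrt(116))
  y = x:  xy = x^2 = 116  at (sqrt(116), sqrt(116)) and (-sqrt(116), -sqrt(116))
  y = -x: xy = -x^2 = -116 at (sqrt(116), -sqrt(116)) and (-sqrt(116), sqrt(116))
Maximum xy = 116 at (sqrt(116), sqrt(116)) and (-sqrt(116), -sqrt(116))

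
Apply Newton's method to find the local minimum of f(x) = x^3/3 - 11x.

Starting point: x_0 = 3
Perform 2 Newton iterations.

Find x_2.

f(x) = x^3/3 - 11x
f'(x) = x^2 - 11, f''(x) = 2x
Newton update: x_{n+1} = x_n - (x_n^2 - 11)/(2*x_n)
Step 1: x_0 = 3, f'=-2, f''=6, x_1 = 10/3
Step 2: x_1 = 10/3, f'=1/9, f''=20/3, x_2 = 199/60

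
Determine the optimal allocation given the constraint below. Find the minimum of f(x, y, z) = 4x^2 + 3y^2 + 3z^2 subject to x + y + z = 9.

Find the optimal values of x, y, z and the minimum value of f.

Using Lagrange multipliers on f = 4x^2 + 3y^2 + 3z^2 with constraint x + y + z = 9:
Conditions: 2*4*x = lambda, 2*3*y = lambda, 2*3*z = lambda
So x = lambda/8, y = lambda/6, z = lambda/6
Substituting into constraint: lambda * (11/24) = 9
lambda = 216/11
x = 27/11, y = 36/11, z = 36/11
Minimum value = 972/11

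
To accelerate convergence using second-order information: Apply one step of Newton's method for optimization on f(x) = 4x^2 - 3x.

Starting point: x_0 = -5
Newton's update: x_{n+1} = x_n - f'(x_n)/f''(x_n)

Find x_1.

f(x) = 4x^2 - 3x
f'(x) = 8x + (-3), f''(x) = 8
Newton step: x_1 = x_0 - f'(x_0)/f''(x_0)
f'(-5) = -43
x_1 = -5 - -43/8 = 3/8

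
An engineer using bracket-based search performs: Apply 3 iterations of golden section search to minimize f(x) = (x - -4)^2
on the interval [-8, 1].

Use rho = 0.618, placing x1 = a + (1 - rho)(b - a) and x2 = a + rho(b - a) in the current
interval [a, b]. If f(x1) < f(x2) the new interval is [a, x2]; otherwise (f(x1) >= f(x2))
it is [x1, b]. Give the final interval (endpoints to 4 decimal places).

Golden section search for min of f(x) = (x - -4)^2 on [-8, 1].
Each step: x1 = a + (1 - rho)(b - a), x2 = a + rho(b - a); if f(x1) < f(x2) keep [a, x2], otherwise keep [x1, b].
Step 1: [-8.0000, 1.0000], x1=-4.5620 (f=0.3158), x2=-2.4380 (f=2.4398); f(x1) < f(x2) => keep [-8.0000, -2.4380]
Step 2: [-8.0000, -2.4380], x1=-5.8753 (f=3.5168), x2=-4.5627 (f=0.3166); f(x1) > f(x2) => keep [-5.8753, -2.4380]
Step 3: [-5.8753, -2.4380], x1=-4.5623 (f=0.3161), x2=-3.7511 (f=0.0620); f(x1) > f(x2) => keep [-4.5623, -2.4380]
Final interval: [-4.5623, -2.4380]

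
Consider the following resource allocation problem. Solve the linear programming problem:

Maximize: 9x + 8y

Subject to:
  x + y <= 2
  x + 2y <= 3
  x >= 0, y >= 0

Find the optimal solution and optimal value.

Feasible vertices: (0, 0), (0, 3/2), (1, 1), (2, 0)
Objective 9x + 8y at each:
  (0, 0): 0
  (0, 3/2): 12
  (1, 1): 17
  (2, 0): 18
Maximum is 18 at (2, 0).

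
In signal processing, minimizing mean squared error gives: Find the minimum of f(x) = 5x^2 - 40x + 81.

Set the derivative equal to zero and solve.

f(x) = 5x^2 - 40x + 81
f'(x) = 10x + (-40) = 0
x = 40/10 = 4
f(4) = 1
Since f''(x) = 10 > 0, this is a minimum.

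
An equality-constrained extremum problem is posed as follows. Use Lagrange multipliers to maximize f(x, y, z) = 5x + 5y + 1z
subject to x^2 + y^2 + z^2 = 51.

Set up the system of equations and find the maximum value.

Lagrange conditions: 5 = 2*lambda*x, 5 = 2*lambda*y, 1 = 2*lambda*z
So x:5 = y:5 = z:1, i.e. x = 5t, y = 5t, z = 1t
Constraint: t^2*(5^2 + 5^2 + 1^2) = 51
  t^2 * 51 = 51  =>  t = sqrt(1)
Maximum = 5*5t + 5*5t + 1*1t = 51*sqrt(1) = 51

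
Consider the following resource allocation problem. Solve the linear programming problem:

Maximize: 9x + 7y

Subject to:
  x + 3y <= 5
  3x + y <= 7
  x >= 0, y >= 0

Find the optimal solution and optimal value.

Feasible vertices: (0, 0), (0, 5/3), (2, 1), (7/3, 0)
Objective 9x + 7y at each:
  (0, 0): 0
  (0, 5/3): 35/3
  (2, 1): 25
  (7/3, 0): 21
Maximum is 25 at (2, 1).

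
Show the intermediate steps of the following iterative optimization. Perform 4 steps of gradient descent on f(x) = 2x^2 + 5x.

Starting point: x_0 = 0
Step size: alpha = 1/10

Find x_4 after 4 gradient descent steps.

f(x) = 2x^2 + 5x, f'(x) = 4x + (5)
Step 1: f'(0) = 5, x_1 = 0 - 1/10 * 5 = -1/2
Step 2: f'(-1/2) = 3, x_2 = -1/2 - 1/10 * 3 = -4/5
Step 3: f'(-4/5) = 9/5, x_3 = -4/5 - 1/10 * 9/5 = -49/50
Step 4: f'(-49/50) = 27/25, x_4 = -49/50 - 1/10 * 27/25 = -136/125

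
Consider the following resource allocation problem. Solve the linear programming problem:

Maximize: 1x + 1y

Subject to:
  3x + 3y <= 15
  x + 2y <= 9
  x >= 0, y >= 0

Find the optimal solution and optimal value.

Feasible vertices: (0, 0), (0, 9/2), (1, 4), (5, 0)
Objective 1x + 1y at each:
  (0, 0): 0
  (0, 9/2): 9/2
  (1, 4): 5
  (5, 0): 5
Maximum is 5 at (1, 4).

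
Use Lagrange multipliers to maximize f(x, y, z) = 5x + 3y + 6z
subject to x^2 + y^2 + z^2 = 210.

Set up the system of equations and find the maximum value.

Lagrange conditions: 5 = 2*lambda*x, 3 = 2*lambda*y, 6 = 2*lambda*z
So x:5 = y:3 = z:6, i.e. x = 5t, y = 3t, z = 6t
Constraint: t^2*(5^2 + 3^2 + 6^2) = 210
  t^2 * 70 = 210  =>  t = sqrt(3)
Maximum = 5*5t + 3*3t + 6*6t = 70*sqrt(3) = sqrt(14700)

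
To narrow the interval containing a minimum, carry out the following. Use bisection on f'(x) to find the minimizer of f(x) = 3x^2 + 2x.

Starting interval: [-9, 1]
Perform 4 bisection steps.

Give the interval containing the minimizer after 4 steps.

Finding critical point of f(x) = 3x^2 + 2x using bisection on f'(x) = 6x + 2.
f'(x) = 0 when x = -1/3.
Starting interval: [-9, 1]
Step 1: mid = -4, f'(mid) = -22, new interval = [-4, 1]
Step 2: mid = -3/2, f'(mid) = -7, new interval = [-3/2, 1]
Step 3: mid = -1/4, f'(mid) = 1/2, new interval = [-3/2, -1/4]
Step 4: mid = -7/8, f'(mid) = -13/4, new interval = [-7/8, -1/4]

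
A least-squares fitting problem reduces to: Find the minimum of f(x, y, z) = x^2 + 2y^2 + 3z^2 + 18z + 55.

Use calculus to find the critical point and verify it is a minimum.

f(x,y,z) = x^2 + 2y^2 + 3z^2 + 18z + 55
df/dx = 2x + (0) = 0 => x = 0
df/dy = 4y + (0) = 0 => y = 0
df/dz = 6z + (18) = 0 => z = -3
f(0,0,-3) = 1*(0)^2 + 2*(0)^2 + 3*(-3)^2 + 18*(-3) + 55 = 28
Hessian is diagonal with entries 2, 4, 6 > 0, confirmed minimum.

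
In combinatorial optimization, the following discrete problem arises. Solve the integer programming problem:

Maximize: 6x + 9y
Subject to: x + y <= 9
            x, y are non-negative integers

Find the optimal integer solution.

Objective: 6x + 9y, constraint: x + y <= 9
Coefficient of y is 9 > coefficient of x is 6, so allocate the entire budget to y.
Optimal: x = 0, y = 9, value = 81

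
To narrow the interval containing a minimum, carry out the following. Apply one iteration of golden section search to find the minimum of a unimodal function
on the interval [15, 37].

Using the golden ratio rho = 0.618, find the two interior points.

Golden section search on [15, 37].
Golden ratio rho = 0.618 (approx).
Interior points:
  x_1 = 15 + (1-0.618)*22 = 23.4040
  x_2 = 15 + 0.618*22 = 28.5960
Compare f(x_1) and f(x_2) to determine which subinterval to keep.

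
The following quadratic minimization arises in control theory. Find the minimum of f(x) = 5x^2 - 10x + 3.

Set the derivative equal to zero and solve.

f(x) = 5x^2 - 10x + 3
f'(x) = 10x + (-10) = 0
x = 10/10 = 1
f(1) = -2
Since f''(x) = 10 > 0, this is a minimum.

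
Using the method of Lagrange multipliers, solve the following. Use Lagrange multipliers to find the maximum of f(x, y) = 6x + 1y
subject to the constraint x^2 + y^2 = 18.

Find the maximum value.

Set up Lagrange conditions: grad f = lambda * grad g
  6 = 2*lambda*x
  1 = 2*lambda*y
From these: x/y = 6/1, so x = 6t, y = 1t for some t.
Substitute into constraint: (6t)^2 + (1t)^2 = 18
  t^2 * 37 = 18
  t = sqrt(18/37)
Maximum = 6*x + 1*y = (6^2 + 1^2)*t = 37 * sqrt(18/37) = sqrt(666)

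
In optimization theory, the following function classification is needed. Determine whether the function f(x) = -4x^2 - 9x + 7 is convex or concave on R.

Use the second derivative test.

f(x) = -4x^2 - 9x + 7
f'(x) = -8x - 9
f''(x) = -8
Since f''(x) = -8 < 0 for all x, f is concave on R.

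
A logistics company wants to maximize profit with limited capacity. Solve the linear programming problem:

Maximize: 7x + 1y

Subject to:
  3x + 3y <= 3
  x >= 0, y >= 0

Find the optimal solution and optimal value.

The feasible region has vertices at [(0, 0), (1, 0), (0, 1)].
Checking objective 7x + 1y at each vertex:
  (0, 0): 7*0 + 1*0 = 0
  (1, 0): 7*1 + 1*0 = 7
  (0, 1): 7*0 + 1*1 = 1
Maximum is 7 at (1, 0).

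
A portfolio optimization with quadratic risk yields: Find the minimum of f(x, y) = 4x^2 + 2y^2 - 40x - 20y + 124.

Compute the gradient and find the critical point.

f(x,y) = 4x^2 + 2y^2 - 40x - 20y + 124
df/dx = 8x + (-40) = 0  =>  x = 5
df/dy = 4y + (-20) = 0  =>  y = 5
f(5, 5) = 4*(5)^2 + 2*(5)^2 + -40*(5) + -20*(5) + 124 = -26
Hessian is diagonal with entries 8, 4 > 0, so this is a minimum.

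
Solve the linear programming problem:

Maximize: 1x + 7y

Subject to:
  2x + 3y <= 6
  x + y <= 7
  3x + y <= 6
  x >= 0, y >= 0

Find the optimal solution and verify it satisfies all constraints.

Feasible vertices: (0, 0), (0, 2), (12/7, 6/7), (2, 0)
Objective 1x + 7y at each vertex:
  (0, 0): 0
  (0, 2): 14
  (12/7, 6/7): 54/7
  (2, 0): 2
Maximum is 14 at (0, 2).
Verify constraints at (x, y) = (0, 2):
  2*0 + 3*2 = 6 <= 6 (active)
  1*0 + 1*2 = 2 <= 7
  3*0 + 1*2 = 2 <= 6
  x = 0 >= 0, y = 2 >= 0. All constraints satisfied.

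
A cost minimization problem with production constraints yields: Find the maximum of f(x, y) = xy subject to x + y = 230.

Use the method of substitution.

Substitute y = 230 - x into f(x,y) = xy:
g(x) = x(230 - x) = 230x - x^2
g'(x) = 230 - 2x = 0  =>  x = 115
y = 230 - 115 = 115
Maximum value = 115 * 115 = 13225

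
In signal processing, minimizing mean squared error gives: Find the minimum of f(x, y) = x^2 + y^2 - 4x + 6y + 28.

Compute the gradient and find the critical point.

f(x,y) = x^2 + y^2 - 4x + 6y + 28
df/dx = 2x + (-4) = 0  =>  x = 2
df/dy = 2y + (6) = 0  =>  y = -3
f(2, -3) = 1*(2)^2 + 1*(-3)^2 + -4*(2) + 6*(-3) + 28 = 15
Hessian is diagonal with entries 2, 2 > 0, so this is a minimum.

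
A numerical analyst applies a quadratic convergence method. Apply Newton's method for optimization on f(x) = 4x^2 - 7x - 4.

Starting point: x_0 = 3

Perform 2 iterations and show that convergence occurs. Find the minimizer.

f(x) = 4x^2 - 7x - 4, f'(x) = 8x + (-7), f''(x) = 8
Step 1: f'(3) = 17, x_1 = 3 - 17/8 = 7/8
Step 2: f'(7/8) = 0, x_2 = 7/8 (converged)
Newton's method converges in 1 step for quadratics.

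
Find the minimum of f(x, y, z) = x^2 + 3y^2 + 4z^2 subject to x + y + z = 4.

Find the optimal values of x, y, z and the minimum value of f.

Using Lagrange multipliers on f = x^2 + 3y^2 + 4z^2 with constraint x + y + z = 4:
Conditions: 2*1*x = lambda, 2*3*y = lambda, 2*4*z = lambda
So x = lambda/2, y = lambda/6, z = lambda/8
Substituting into constraint: lambda * (19/24) = 4
lambda = 96/19
x = 48/19, y = 16/19, z = 12/19
Minimum value = 192/19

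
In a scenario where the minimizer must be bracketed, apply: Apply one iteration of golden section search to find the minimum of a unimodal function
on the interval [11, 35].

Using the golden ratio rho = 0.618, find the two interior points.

Golden section search on [11, 35].
Golden ratio rho = 0.618 (approx).
Interior points:
  x_1 = 11 + (1-0.618)*24 = 20.1680
  x_2 = 11 + 0.618*24 = 25.8320
Compare f(x_1) and f(x_2) to determine which subinterval to keep.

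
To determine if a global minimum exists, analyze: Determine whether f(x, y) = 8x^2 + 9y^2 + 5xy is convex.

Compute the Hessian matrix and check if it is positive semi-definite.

f(x,y) = 8x^2 + 9y^2 + 5xy
Hessian H = [[16, 5], [5, 18]]
trace(H) = 34, det(H) = 263
Eigenvalues: (34 +/- sqrt(104)) / 2 = 22.1, 11.9
Since both eigenvalues > 0, f is convex.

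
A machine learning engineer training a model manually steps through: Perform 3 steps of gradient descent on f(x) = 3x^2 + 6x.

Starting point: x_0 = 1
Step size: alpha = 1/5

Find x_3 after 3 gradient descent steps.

f(x) = 3x^2 + 6x, f'(x) = 6x + (6)
Step 1: f'(1) = 12, x_1 = 1 - 1/5 * 12 = -7/5
Step 2: f'(-7/5) = -12/5, x_2 = -7/5 - 1/5 * -12/5 = -23/25
Step 3: f'(-23/25) = 12/25, x_3 = -23/25 - 1/5 * 12/25 = -127/125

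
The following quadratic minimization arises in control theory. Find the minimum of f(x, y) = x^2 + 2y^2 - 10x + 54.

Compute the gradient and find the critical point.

f(x,y) = x^2 + 2y^2 - 10x + 54
df/dx = 2x + (-10) = 0  =>  x = 5
df/dy = 4y + (0) = 0  =>  y = 0
f(5, 0) = 1*(5)^2 + 2*(0)^2 + -10*(5) + 54 = 29
Hessian is diagonal with entries 2, 4 > 0, so this is a minimum.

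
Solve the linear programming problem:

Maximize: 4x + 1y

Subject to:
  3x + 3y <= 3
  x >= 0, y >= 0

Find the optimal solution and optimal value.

The feasible region has vertices at [(0, 0), (1, 0), (0, 1)].
Checking objective 4x + 1y at each vertex:
  (0, 0): 4*0 + 1*0 = 0
  (1, 0): 4*1 + 1*0 = 4
  (0, 1): 4*0 + 1*1 = 1
Maximum is 4 at (1, 0).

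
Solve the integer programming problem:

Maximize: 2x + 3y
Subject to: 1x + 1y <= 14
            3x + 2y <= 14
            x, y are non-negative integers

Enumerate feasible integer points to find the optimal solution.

Constraint 1: 1x + 1y <= 14
Constraint 2: 3x + 2y <= 14
Feasible x range (need y >= 0): 0 <= x <= min(14/1, 14/3) => x in {0, ..., 4}.
Enumerate feasible integer points row by row (the coefficient of y is 3 > 0, so for each x the largest feasible y gives the best value):
  x = 0: y <= min((14 - 1*0)/1, (14 - 3*0)/2) => y in {0, ..., 7}; best 2*0 + 3*7 = 21
  x = 1: y <= min((14 - 1*1)/1, (14 - 3*1)/2) => y in {0, ..., 5}; best 2*1 + 3*5 = 17
  x = 2: y <= min((14 - 1*2)/1, (14 - 3*2)/2) => y in {0, ..., 4}; best 2*2 + 3*4 = 16
  x = 3: y <= min((14 - 1*3)/1, (14 - 3*3)/2) => y in {0, ..., 2}; best 2*3 + 3*2 = 12
  x = 4: y <= min((14 - 1*4)/1, (14 - 3*4)/2) => y in {0, ..., 1}; best 2*4 + 3*1 = 11
The maximum 2x + 3y = 21 is achieved at x = 0, y = 7.
Check: 1*0 + 1*7 = 7 <= 14 and 3*0 + 2*7 = 14 <= 14.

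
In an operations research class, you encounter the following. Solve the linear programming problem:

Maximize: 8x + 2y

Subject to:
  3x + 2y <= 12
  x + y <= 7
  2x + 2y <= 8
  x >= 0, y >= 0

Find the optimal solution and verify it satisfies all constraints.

Feasible vertices: (0, 0), (0, 4), (4, 0)
Objective 8x + 2y at each vertex:
  (0, 0): 0
  (0, 4): 8
  (4, 0): 32
Maximum is 32 at (4, 0).
Verify constraints at (x, y) = (4, 0):
  3*4 + 2*0 = 12 <= 12 (active)
  1*4 + 1*0 = 4 <= 7
  2*4 + 2*0 = 8 <= 8 (active)
  x = 4 >= 0, y = 0 >= 0. All constraints satisfied.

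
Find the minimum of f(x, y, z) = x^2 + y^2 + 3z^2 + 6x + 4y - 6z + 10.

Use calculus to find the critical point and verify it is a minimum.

f(x,y,z) = x^2 + y^2 + 3z^2 + 6x + 4y - 6z + 10
df/dx = 2x + (6) = 0 => x = -3
df/dy = 2y + (4) = 0 => y = -2
df/dz = 6z + (-6) = 0 => z = 1
f(-3,-2,1) = 1*(-3)^2 + 1*(-2)^2 + 3*(1)^2 + 6*(-3) + 4*(-2) + -6*(1) + 10 = -6
Hessian is diagonal with entries 2, 2, 6 > 0, confirmed minimum.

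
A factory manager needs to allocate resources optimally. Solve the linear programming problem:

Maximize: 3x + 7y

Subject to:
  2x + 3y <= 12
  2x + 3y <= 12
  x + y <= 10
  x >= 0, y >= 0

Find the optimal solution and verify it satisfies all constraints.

Feasible vertices: (0, 0), (0, 4), (6, 0)
Objective 3x + 7y at each vertex:
  (0, 0): 0
  (0, 4): 28
  (6, 0): 18
Maximum is 28 at (0, 4).
Verify constraints at (x, y) = (0, 4):
  2*0 + 3*4 = 12 <= 12 (active)
  2*0 + 3*4 = 12 <= 12 (active)
  1*0 + 1*4 = 4 <= 10
  x = 0 >= 0, y = 4 >= 0. All constraints satisfied.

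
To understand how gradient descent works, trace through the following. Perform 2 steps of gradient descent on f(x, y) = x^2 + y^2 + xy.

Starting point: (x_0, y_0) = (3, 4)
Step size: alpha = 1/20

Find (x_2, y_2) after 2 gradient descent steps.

f(x,y) = x^2 + y^2 + xy
grad_x = 2x + 1y, grad_y = 2y + 1x
Step 1: grad = (10, 11), (5/2, 69/20)
Step 2: grad = (169/20, 47/5), (831/400, 149/50)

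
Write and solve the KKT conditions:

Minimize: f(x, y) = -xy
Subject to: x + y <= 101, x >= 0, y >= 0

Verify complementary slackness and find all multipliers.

Problem: min -xy s.t. x + y <= 101 (multiplier lambda), x >= 0 (mu_x), y >= 0 (mu_y)
KKT stationarity: -y + lambda - mu_x = 0, -x + lambda - mu_y = 0, with lambda, mu_x, mu_y >= 0
Complementary slackness: lambda*(x + y - 101) = 0, mu_x*x = 0, mu_y*y = 0
If lambda = 0: y = -mu_x <= 0 and x = -mu_y <= 0 force x = y = 0 with f = 0; but x = y = 101/2 is feasible with f = -10201/4 < 0, so this is not the minimum. Hence lambda > 0 and x + y = 101.
Try x > 0, y > 0 (so mu_x = mu_y = 0): y = lambda, x = lambda => x = y = lambda
x + y = 101 => 2*lambda = 101 => lambda = 101/2
x* = y* = 101/2 > 0, consistent with mu_x = mu_y = 0.
(Any feasible point with x = 0 or y = 0 has f = 0 > -10201/4, so the minimum is not on those boundaries.)
min(-xy) = -10201/4 (i.e. max xy = 10201/4)
Multipliers: lambda = 101/2, mu_x = 0, mu_y = 0
Complementary slackness: lambda*(x + y - 101) = 101/2*(101/2 + 101/2 - 101) = 0, mu_x*x = 0*101/2 = 0, mu_y*y = 0*101/2 = 0. Satisfied.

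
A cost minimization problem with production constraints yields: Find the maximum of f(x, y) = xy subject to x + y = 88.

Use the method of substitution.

Substitute y = 88 - x into f(x,y) = xy:
g(x) = x(88 - x) = 88x - x^2
g'(x) = 88 - 2x = 0  =>  x = 44
y = 88 - 44 = 44
Maximum value = 44 * 44 = 1936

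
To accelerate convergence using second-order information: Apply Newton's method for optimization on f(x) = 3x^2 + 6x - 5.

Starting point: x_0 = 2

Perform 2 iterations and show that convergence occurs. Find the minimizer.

f(x) = 3x^2 + 6x - 5, f'(x) = 6x + (6), f''(x) = 6
Step 1: f'(2) = 18, x_1 = 2 - 18/6 = -1
Step 2: f'(-1) = 0, x_2 = -1 (converged)
Newton's method converges in 1 step for quadratics.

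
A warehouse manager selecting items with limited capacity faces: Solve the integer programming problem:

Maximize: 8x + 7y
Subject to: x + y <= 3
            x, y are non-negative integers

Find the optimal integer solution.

Objective: 8x + 7y, constraint: x + y <= 3
Coefficient of x is 8 >= coefficient of y is 7, so allocate the entire budget to x.
Optimal: x = 3, y = 0, value = 24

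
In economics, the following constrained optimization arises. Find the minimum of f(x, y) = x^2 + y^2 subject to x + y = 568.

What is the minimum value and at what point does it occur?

Substitute y = 568 - x into f(x,y) = x^2 + y^2:
g(x) = x^2 + (568 - x)^2 = 2x^2 - 1136x + 322624
g'(x) = 4x - 1136 = 0  =>  x = 284
y = 568 - 284 = 284
Minimum value = 284^2 + 284^2 = 161312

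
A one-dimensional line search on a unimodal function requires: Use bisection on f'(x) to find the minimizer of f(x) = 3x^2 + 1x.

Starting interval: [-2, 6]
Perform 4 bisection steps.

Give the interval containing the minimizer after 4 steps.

Finding critical point of f(x) = 3x^2 + 1x using bisection on f'(x) = 6x + 1.
f'(x) = 0 when x = -1/6.
Starting interval: [-2, 6]
Step 1: mid = 2, f'(mid) = 13, new interval = [-2, 2]
Step 2: mid = 0, f'(mid) = 1, new interval = [-2, 0]
Step 3: mid = -1, f'(mid) = -5, new interval = [-1, 0]
Step 4: mid = -1/2, f'(mid) = -2, new interval = [-1/2, 0]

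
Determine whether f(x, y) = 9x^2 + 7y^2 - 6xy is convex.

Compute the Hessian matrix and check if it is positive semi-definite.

f(x,y) = 9x^2 + 7y^2 - 6xy
Hessian H = [[18, -6], [-6, 14]]
trace(H) = 32, det(H) = 216
Eigenvalues: (32 +/- sqrt(160)) / 2 = 22.32, 9.675
Since both eigenvalues > 0, f is convex.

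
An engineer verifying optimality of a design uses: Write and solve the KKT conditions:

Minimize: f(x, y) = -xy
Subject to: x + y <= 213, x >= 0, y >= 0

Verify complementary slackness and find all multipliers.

Problem: min -xy s.t. x + y <= 213 (multiplier lambda), x >= 0 (mu_x), y >= 0 (mu_y)
KKT stationarity: -y + lambda - mu_x = 0, -x + lambda - mu_y = 0, with lambda, mu_x, mu_y >= 0
Complementary slackness: lambda*(x + y - 213) = 0, mu_x*x = 0, mu_y*y = 0
If lambda = 0: y = -mu_x <= 0 and x = -mu_y <= 0 force x = y = 0 with f = 0; but x = y = 213/2 is feasible with f = -45369/4 < 0, so this is not the minimum. Hence lambda > 0 and x + y = 213.
Try x > 0, y > 0 (so mu_x = mu_y = 0): y = lambda, x = lambda => x = y = lambda
x + y = 213 => 2*lambda = 213 => lambda = 213/2
x* = y* = 213/2 > 0, consistent with mu_x = mu_y = 0.
(Any feasible point with x = 0 or y = 0 has f = 0 > -45369/4, so the minimum is not on those boundaries.)
min(-xy) = -45369/4 (i.e. max xy = 45369/4)
Multipliers: lambda = 213/2, mu_x = 0, mu_y = 0
Complementary slackness: lambda*(x + y - 213) = 213/2*(213/2 + 213/2 - 213) = 0, mu_x*x = 0*213/2 = 0, mu_y*y = 0*213/2 = 0. Satisfied.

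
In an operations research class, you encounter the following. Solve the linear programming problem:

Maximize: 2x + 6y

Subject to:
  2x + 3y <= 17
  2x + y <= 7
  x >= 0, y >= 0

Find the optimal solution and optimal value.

Feasible vertices: (0, 0), (0, 17/3), (1, 5), (7/2, 0)
Objective 2x + 6y at each:
  (0, 0): 0
  (0, 17/3): 34
  (1, 5): 32
  (7/2, 0): 7
Maximum is 34 at (0, 17/3).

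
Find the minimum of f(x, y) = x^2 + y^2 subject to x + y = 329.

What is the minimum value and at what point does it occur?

Substitute y = 329 - x into f(x,y) = x^2 + y^2:
g(x) = x^2 + (329 - x)^2 = 2x^2 - 658x + 108241
g'(x) = 4x - 658 = 0  =>  x = 329/2
y = 329 - 329/2 = 329/2
Minimum value = (329/2)^2 + (329/2)^2 = 108241/2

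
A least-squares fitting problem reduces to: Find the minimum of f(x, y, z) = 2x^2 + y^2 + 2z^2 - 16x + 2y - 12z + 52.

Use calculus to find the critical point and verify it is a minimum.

f(x,y,z) = 2x^2 + y^2 + 2z^2 - 16x + 2y - 12z + 52
df/dx = 4x + (-16) = 0 => x = 4
df/dy = 2y + (2) = 0 => y = -1
df/dz = 4z + (-12) = 0 => z = 3
f(4,-1,3) = 2*(4)^2 + 1*(-1)^2 + 2*(3)^2 + -16*(4) + 2*(-1) + -12*(3) + 52 = 1
Hessian is diagonal with entries 4, 2, 4 > 0, confirmed minimum.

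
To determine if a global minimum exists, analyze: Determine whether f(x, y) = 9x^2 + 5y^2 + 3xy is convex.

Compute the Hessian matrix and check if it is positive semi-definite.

f(x,y) = 9x^2 + 5y^2 + 3xy
Hessian H = [[18, 3], [3, 10]]
trace(H) = 28, det(H) = 171
Eigenvalues: (28 +/- sqrt(100)) / 2 = 19, 9
Since both eigenvalues > 0, f is convex.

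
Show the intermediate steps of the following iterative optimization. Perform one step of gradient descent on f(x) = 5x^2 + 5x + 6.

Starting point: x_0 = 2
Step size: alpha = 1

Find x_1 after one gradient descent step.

f(x) = 5x^2 + 5x + 6
f'(x) = 10x + 5
f'(2) = 10*2 + (5) = 25
x_1 = x_0 - alpha * f'(x_0) = 2 - 1 * 25 = -23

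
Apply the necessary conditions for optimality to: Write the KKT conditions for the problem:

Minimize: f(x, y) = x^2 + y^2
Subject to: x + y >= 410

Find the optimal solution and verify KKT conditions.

KKT conditions for min x^2 + y^2 s.t. x + y >= 410:
Stationarity: 2x = mu, 2y = mu
So x = y = mu/2.
Complementary slackness: mu*(x + y - 410) = 0
Primal feasibility: x + y >= 410; dual feasibility: mu >= 0
If mu = 0 then x = y = 0, but 0 + 0 < 410 is infeasible, so the constraint is active.
Constraint active: x + y = 2*(mu/2) = 410 => mu = 410
x = y = 205, f = 84050
Verify: stationarity 2*205 = 410 = mu; primal 205 + 205 = 410 >= 410; dual mu = 410 >= 0; complementary slackness 410*(410 - 410) = 0. All KKT conditions hold.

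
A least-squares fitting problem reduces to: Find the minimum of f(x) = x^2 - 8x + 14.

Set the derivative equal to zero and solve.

f(x) = x^2 - 8x + 14
f'(x) = 2x + (-8) = 0
x = 8/2 = 4
f(4) = -2
Since f''(x) = 2 > 0, this is a minimum.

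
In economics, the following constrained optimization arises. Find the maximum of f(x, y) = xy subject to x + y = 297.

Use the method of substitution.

Substitute y = 297 - x into f(x,y) = xy:
g(x) = x(297 - x) = 297x - x^2
g'(x) = 297 - 2x = 0  =>  x = 297/2
y = 297 - 297/2 = 297/2
Maximum value = (297/2) * (297/2) = 88209/4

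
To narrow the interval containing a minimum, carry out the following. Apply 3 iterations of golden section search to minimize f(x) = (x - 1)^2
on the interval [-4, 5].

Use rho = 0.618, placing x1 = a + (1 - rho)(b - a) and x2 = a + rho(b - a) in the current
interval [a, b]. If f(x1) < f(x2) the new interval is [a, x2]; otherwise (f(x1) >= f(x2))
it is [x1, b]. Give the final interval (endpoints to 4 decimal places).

Golden section search for min of f(x) = (x - 1)^2 on [-4, 5].
Each step: x1 = a + (1 - rho)(b - a), x2 = a + rho(b - a); if f(x1) < f(x2) keep [a, x2], otherwise keep [x1, b].
Step 1: [-4.0000, 5.0000], x1=-0.5620 (f=2.4398), x2=1.5620 (f=0.3158); f(x1) > f(x2) => keep [-0.5620, 5.0000]
Step 2: [-0.5620, 5.0000], x1=1.5627 (f=0.3166), x2=2.8753 (f=3.5168); f(x1) < f(x2) => keep [-0.5620, 2.8753]
Step 3: [-0.5620, 2.8753], x1=0.7511 (f=0.0620), x2=1.5623 (f=0.3161); f(x1) < f(x2) => keep [-0.5620, 1.5623]
Final interval: [-0.5620, 1.5623]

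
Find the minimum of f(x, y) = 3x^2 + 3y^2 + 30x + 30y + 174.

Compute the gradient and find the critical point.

f(x,y) = 3x^2 + 3y^2 + 30x + 30y + 174
df/dx = 6x + (30) = 0  =>  x = -5
df/dy = 6y + (30) = 0  =>  y = -5
f(-5, -5) = 3*(-5)^2 + 3*(-5)^2 + 30*(-5) + 30*(-5) + 174 = 24
Hessian is diagonal with entries 6, 6 > 0, so this is a minimum.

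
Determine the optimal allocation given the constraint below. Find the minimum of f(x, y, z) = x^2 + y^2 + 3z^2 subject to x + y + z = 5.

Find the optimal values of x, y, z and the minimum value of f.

Using Lagrange multipliers on f = x^2 + y^2 + 3z^2 with constraint x + y + z = 5:
Conditions: 2*1*x = lambda, 2*1*y = lambda, 2*3*z = lambda
So x = lambda/2, y = lambda/2, z = lambda/6
Substituting into constraint: lambda * (7/6) = 5
lambda = 30/7
x = 15/7, y = 15/7, z = 5/7
Minimum value = 75/7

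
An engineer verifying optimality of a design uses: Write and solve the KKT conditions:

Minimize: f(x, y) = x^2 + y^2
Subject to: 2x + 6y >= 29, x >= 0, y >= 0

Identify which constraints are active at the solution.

KKT conditions for min x^2 + y^2 s.t. 2x + 6y >= 29, x >= 0, y >= 0:
Stationarity: 2x = mu*2 + mu_x, 2y = mu*6 + mu_y, with mu, mu_x, mu_y >= 0
Complementary slackness: mu*(2x + 6y - 29) = 0, mu_x*x = 0, mu_y*y = 0
(0, 0) is infeasible (2*0 + 6*0 < 29), so if mu = 0 stationarity would force x = mu_x/2 >= 0, y = mu_y/2 >= 0 with mu_x*x = mu_y*y = 0, i.e. x = y = 0: contradiction. Hence mu > 0 and 2x + 6y = 29 is active.
Try x > 0, y > 0 (so mu_x = mu_y = 0): x = 2*mu/2, y = 6*mu/2
Substitute: 2*(2*mu/2) + 6*(6*mu/2) = 29
  mu*40/2 = 29 => mu = 29/20
x* = 29/20 > 0, y* = 87/20 > 0, consistent with mu_x = mu_y = 0.
f is convex and the constraints are linear, so this KKT point is the global minimum.
f* = 841/40
Active constraints: 2x + 6y >= 29 (holds with equality, mu = 29/20 > 0); x >= 0 and y >= 0 are inactive (mu_x = mu_y = 0).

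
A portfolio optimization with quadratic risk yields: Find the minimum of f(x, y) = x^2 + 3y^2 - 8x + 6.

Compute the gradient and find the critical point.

f(x,y) = x^2 + 3y^2 - 8x + 6
df/dx = 2x + (-8) = 0  =>  x = 4
df/dy = 6y + (0) = 0  =>  y = 0
f(4, 0) = 1*(4)^2 + 3*(0)^2 + -8*(4) + 6 = -10
Hessian is diagonal with entries 2, 6 > 0, so this is a minimum.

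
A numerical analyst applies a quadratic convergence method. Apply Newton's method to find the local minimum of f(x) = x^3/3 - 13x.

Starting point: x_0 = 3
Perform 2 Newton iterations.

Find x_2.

f(x) = x^3/3 - 13x
f'(x) = x^2 - 13, f''(x) = 2x
Newton update: x_{n+1} = x_n - (x_n^2 - 13)/(2*x_n)
Step 1: x_0 = 3, f'=-4, f''=6, x_1 = 11/3
Step 2: x_1 = 11/3, f'=4/9, f''=22/3, x_2 = 119/33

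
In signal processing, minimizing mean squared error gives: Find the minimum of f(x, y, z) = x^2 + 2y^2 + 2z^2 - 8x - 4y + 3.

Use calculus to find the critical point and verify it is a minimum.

f(x,y,z) = x^2 + 2y^2 + 2z^2 - 8x - 4y + 3
df/dx = 2x + (-8) = 0 => x = 4
df/dy = 4y + (-4) = 0 => y = 1
df/dz = 4z + (0) = 0 => z = 0
f(4,1,0) = 1*(4)^2 + 2*(1)^2 + 2*(0)^2 + -8*(4) + -4*(1) + 3 = -15
Hessian is diagonal with entries 2, 4, 4 > 0, confirmed minimum.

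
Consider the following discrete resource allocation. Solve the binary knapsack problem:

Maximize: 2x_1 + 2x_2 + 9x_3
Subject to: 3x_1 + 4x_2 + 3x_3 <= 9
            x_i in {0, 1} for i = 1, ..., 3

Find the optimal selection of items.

Items: item 1 (v=2, w=3), item 2 (v=2, w=4), item 3 (v=9, w=3)
Capacity: 9
Checking all 8 subsets (w = total weight, v = total value):
  {}: w = 0, v = 0
  {1}: w = 3, v = 2
  {2}: w = 4, v = 2
  {3}: w = 3, v = 9
  {1, 2}: w = 7, v = 4
  {1, 3}: w = 6, v = 11
  {2, 3}: w = 7, v = 11
  {1, 2, 3}: w = 10 > 9, infeasible
Best feasible subset: items [1, 3]
(The same value 11 is also attained by {2, 3}.)
Total weight: 6 <= 9, total value: 11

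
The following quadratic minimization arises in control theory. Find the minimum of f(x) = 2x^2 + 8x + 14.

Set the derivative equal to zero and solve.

f(x) = 2x^2 + 8x + 14
f'(x) = 4x + (8) = 0
x = -8/4 = -2
f(-2) = 6
Since f''(x) = 4 > 0, this is a minimum.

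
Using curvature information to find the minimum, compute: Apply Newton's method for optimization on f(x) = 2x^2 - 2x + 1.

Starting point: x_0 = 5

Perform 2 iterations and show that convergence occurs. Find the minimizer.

f(x) = 2x^2 - 2x + 1, f'(x) = 4x + (-2), f''(x) = 4
Step 1: f'(5) = 18, x_1 = 5 - 18/4 = 1/2
Step 2: f'(1/2) = 0, x_2 = 1/2 (converged)
Newton's method converges in 1 step for quadratics.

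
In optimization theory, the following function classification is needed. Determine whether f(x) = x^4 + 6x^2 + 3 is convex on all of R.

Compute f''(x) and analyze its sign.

f(x) = x^4 + 6x^2 + 3
f'(x) = 4x^3 + 12x
f''(x) = 12x^2 + 12
f''(x) = 12x^2 + 12 >= 12 > 0 for all x
Therefore, f is convex on R.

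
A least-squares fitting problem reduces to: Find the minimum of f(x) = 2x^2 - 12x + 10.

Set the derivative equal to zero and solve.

f(x) = 2x^2 - 12x + 10
f'(x) = 4x + (-12) = 0
x = 12/4 = 3
f(3) = -8
Since f''(x) = 4 > 0, this is a minimum.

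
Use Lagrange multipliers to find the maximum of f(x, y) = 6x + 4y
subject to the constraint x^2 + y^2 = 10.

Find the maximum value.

Set up Lagrange conditions: grad f = lambda * grad g
  6 = 2*lambda*x
  4 = 2*lambda*y
From these: x/y = 6/4, so x = 6t, y = 4t for some t.
Substitute into constraint: (6t)^2 + (4t)^2 = 10
  t^2 * 52 = 10
  t = sqrt(10/52)
Maximum = 6*x + 4*y = (6^2 + 4^2)*t = 52 * sqrt(10/52) = sqrt(520)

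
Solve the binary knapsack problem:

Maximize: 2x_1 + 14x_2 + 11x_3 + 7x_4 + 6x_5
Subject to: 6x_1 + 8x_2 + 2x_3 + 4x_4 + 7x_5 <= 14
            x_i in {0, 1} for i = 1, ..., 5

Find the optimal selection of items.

Items: item 1 (v=2, w=6), item 2 (v=14, w=8), item 3 (v=11, w=2), item 4 (v=7, w=4), item 5 (v=6, w=7)
Capacity: 14
Checking all 32 subsets (w = total weight, v = total value):
  {}: w = 0, v = 0
  {1}: w = 6, v = 2
  {2}: w = 8, v = 14
  {3}: w = 2, v = 11
  {4}: w = 4, v = 7
  {5}: w = 7, v = 6
  {1, 2}: w = 14, v = 16
  {1, 3}: w = 8, v = 13
  {1, 4}: w = 10, v = 9
  {1, 5}: w = 13, v = 8
  {2, 3}: w = 10, v = 25
  {2, 4}: w = 12, v = 21
  {2, 5}: w = 15 > 14, infeasible
  {3, 4}: w = 6, v = 18
  {3, 5}: w = 9, v = 17
  {4, 5}: w = 11, v = 13
  {1, 2, 3}: w = 16 > 14, infeasible
  {1, 2, 4}: w = 18 > 14, infeasible
  {1, 2, 5}: w = 21 > 14, infeasible
  {1, 3, 4}: w = 12, v = 20
  {1, 3, 5}: w = 15 > 14, infeasible
  {1, 4, 5}: w = 17 > 14, infeasible
  {2, 3, 4}: w = 14, v = 32
  {2, 3, 5}: w = 17 > 14, infeasible
  {2, 4, 5}: w = 19 > 14, infeasible
  {3, 4, 5}: w = 13, v = 24
  {1, 2, 3, 4}: w = 20 > 14, infeasible
  {1, 2, 3, 5}: w = 23 > 14, infeasible
  {1, 2, 4, 5}: w = 25 > 14, infeasible
  {1, 3, 4, 5}: w = 19 > 14, infeasible
  {2, 3, 4, 5}: w = 21 > 14, infeasible
  {1, 2, 3, 4, 5}: w = 27 > 14, infeasible
Best feasible subset: items [2, 3, 4]
Total weight: 14 <= 14, total value: 32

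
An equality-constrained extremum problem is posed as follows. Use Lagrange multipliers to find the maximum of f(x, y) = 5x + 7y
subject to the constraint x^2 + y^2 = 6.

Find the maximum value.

Set up Lagrange conditions: grad f = lambda * grad g
  5 = 2*lambda*x
  7 = 2*lambda*y
From these: x/y = 5/7, so x = 5t, y = 7t for some t.
Substitute into constraint: (5t)^2 + (7t)^2 = 6
  t^2 * 74 = 6
  t = sqrt(6/74)
Maximum = 5*x + 7*y = (5^2 + 7^2)*t = 74 * sqrt(6/74) = sqrt(444)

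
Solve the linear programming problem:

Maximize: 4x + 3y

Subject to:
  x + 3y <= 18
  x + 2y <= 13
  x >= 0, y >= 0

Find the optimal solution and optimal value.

Feasible vertices: (0, 0), (0, 6), (3, 5), (13, 0)
Objective 4x + 3y at each:
  (0, 0): 0
  (0, 6): 18
  (3, 5): 27
  (13, 0): 52
Maximum is 52 at (13, 0).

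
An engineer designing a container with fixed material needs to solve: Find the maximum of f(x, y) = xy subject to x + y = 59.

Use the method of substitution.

Substitute y = 59 - x into f(x,y) = xy:
g(x) = x(59 - x) = 59x - x^2
g'(x) = 59 - 2x = 0  =>  x = 59/2
y = 59 - 59/2 = 59/2
Maximum value = (59/2) * (59/2) = 3481/4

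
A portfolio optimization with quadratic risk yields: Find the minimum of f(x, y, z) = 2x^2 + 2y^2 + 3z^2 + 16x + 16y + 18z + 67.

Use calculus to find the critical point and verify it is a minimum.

f(x,y,z) = 2x^2 + 2y^2 + 3z^2 + 16x + 16y + 18z + 67
df/dx = 4x + (16) = 0 => x = -4
df/dy = 4y + (16) = 0 => y = -4
df/dz = 6z + (18) = 0 => z = -3
f(-4,-4,-3) = 2*(-4)^2 + 2*(-4)^2 + 3*(-3)^2 + 16*(-4) + 16*(-4) + 18*(-3) + 67 = -24
Hessian is diagonal with entries 4, 4, 6 > 0, confirmed minimum.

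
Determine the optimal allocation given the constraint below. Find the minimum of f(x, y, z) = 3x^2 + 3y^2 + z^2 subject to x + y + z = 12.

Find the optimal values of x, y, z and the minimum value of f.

Using Lagrange multipliers on f = 3x^2 + 3y^2 + z^2 with constraint x + y + z = 12:
Conditions: 2*3*x = lambda, 2*3*y = lambda, 2*1*z = lambda
So x = lambda/6, y = lambda/6, z = lambda/2
Substituting into constraint: lambda * (5/6) = 12
lambda = 72/5
x = 12/5, y = 12/5, z = 36/5
Minimum value = 432/5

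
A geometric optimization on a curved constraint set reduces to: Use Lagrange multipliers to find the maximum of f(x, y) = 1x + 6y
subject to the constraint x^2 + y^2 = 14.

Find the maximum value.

Set up Lagrange conditions: grad f = lambda * grad g
  1 = 2*lambda*x
  6 = 2*lambda*y
From these: x/y = 1/6, so x = 1t, y = 6t for some t.
Substitute into constraint: (1t)^2 + (6t)^2 = 14
  t^2 * 37 = 14
  t = sqrt(14/37)
Maximum = 1*x + 6*y = (1^2 + 6^2)*t = 37 * sqrt(14/37) = sqrt(518)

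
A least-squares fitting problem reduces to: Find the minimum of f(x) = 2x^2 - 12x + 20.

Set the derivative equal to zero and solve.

f(x) = 2x^2 - 12x + 20
f'(x) = 4x + (-12) = 0
x = 12/4 = 3
f(3) = 2
Since f''(x) = 4 > 0, this is a minimum.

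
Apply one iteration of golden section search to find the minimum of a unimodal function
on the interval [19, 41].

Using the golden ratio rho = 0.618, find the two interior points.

Golden section search on [19, 41].
Golden ratio rho = 0.618 (approx).
Interior points:
  x_1 = 19 + (1-0.618)*22 = 27.4040
  x_2 = 19 + 0.618*22 = 32.5960
Compare f(x_1) and f(x_2) to determine which subinterval to keep.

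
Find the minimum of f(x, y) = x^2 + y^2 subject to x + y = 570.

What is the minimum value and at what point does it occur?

Substitute y = 570 - x into f(x,y) = x^2 + y^2:
g(x) = x^2 + (570 - x)^2 = 2x^2 - 1140x + 324900
g'(x) = 4x - 1140 = 0  =>  x = 285
y = 570 - 285 = 285
Minimum value = 285^2 + 285^2 = 162450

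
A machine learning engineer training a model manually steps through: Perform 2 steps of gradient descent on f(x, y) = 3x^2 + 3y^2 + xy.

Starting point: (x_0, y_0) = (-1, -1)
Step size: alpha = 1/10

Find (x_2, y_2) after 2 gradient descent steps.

f(x,y) = 3x^2 + 3y^2 + xy
grad_x = 6x + 1y, grad_y = 6y + 1x
Step 1: grad = (-7, -7), (-3/10, -3/10)
Step 2: grad = (-21/10, -21/10), (-9/100, -9/100)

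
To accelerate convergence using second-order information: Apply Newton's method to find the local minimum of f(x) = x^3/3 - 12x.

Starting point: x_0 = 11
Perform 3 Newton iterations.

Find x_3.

f(x) = x^3/3 - 12x
f'(x) = x^2 - 12, f''(x) = 2x
Newton update: x_{n+1} = x_n - (x_n^2 - 12)/(2*x_n)
Step 1: x_0 = 11, f'=109, f''=22, x_1 = 133/22
Step 2: x_1 = 133/22, f'=11881/484, f''=133/11, x_2 = 23497/5852
Step 3: x_2 = 23497/5852, f'=141158161/34245904, f''=23497/2926, x_3 = 963059857/275008888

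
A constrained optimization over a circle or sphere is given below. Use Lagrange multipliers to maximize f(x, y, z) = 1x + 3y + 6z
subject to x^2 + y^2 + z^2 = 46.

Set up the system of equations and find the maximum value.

Lagrange conditions: 1 = 2*lambda*x, 3 = 2*lambda*y, 6 = 2*lambda*z
So x:1 = y:3 = z:6, i.e. x = 1t, y = 3t, z = 6t
Constraint: t^2*(1^2 + 3^2 + 6^2) = 46
  t^2 * 46 = 46  =>  t = sqrt(1)
Maximum = 1*1t + 3*3t + 6*6t = 46*sqrt(1) = 46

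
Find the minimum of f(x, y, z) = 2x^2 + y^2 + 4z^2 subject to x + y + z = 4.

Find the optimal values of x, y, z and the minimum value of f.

Using Lagrange multipliers on f = 2x^2 + y^2 + 4z^2 with constraint x + y + z = 4:
Conditions: 2*2*x = lambda, 2*1*y = lambda, 2*4*z = lambda
So x = lambda/4, y = lambda/2, z = lambda/8
Substituting into constraint: lambda * (7/8) = 4
lambda = 32/7
x = 8/7, y = 16/7, z = 4/7
Minimum value = 64/7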